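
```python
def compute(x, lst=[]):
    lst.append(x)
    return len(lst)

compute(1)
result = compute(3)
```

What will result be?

Step 1: Mutable default list persists between calls.
Step 2: First call: lst = [1], len = 1. Second call: lst = [1, 3], len = 2.
Step 3: result = 2

The answer is 2.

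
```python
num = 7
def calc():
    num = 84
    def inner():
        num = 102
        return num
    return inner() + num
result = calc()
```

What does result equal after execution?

Step 1: calc() has local num = 84. inner() has local num = 102.
Step 2: inner() returns its local num = 102.
Step 3: calc() returns 102 + its own num (84) = 186

The answer is 186.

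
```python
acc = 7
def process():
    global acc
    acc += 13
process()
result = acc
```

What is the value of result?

Step 1: acc = 7 globally.
Step 2: process() modifies global acc: acc += 13 = 20.
Step 3: result = 20

The answer is 20.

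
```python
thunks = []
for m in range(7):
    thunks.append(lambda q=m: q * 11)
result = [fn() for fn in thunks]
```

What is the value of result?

Step 1: Default arg q=m captures m at each iteration.
Step 2: thunks[k] has q defaulting to k, returns k * 11.
Step 3: result = [0, 11, 22, 33, 44, 55, 66]

The answer is [0, 11, 22, 33, 44, 55, 66].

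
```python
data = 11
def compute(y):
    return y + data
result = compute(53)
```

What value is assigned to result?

Step 1: data = 11 is defined globally.
Step 2: compute(53) uses parameter y = 53 and looks up data from global scope = 11.
Step 3: result = 53 + 11 = 64

The answer is 64.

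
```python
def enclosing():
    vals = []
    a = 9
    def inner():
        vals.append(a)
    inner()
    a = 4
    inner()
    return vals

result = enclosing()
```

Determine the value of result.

Step 1: a = 9. inner() appends current a to vals.
Step 2: First inner(): appends 9. Then a = 4.
Step 3: Second inner(): appends 4 (closure sees updated a). result = [9, 4]

The answer is [9, 4].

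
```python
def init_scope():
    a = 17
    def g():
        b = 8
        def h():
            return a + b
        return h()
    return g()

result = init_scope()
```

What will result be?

Step 1: init_scope() defines a = 17. g() defines b = 8.
Step 2: h() accesses both from enclosing scopes: a = 17, b = 8.
Step 3: result = 17 + 8 = 25

The answer is 25.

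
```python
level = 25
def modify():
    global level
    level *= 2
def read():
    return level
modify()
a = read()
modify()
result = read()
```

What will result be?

Step 1: level = 25.
Step 2: First modify(): level = 25 * 2 = 50.
Step 3: Second modify(): level = 50 * 2 = 100.
Step 4: read() returns 100

The answer is 100.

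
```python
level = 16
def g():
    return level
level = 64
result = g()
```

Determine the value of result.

Step 1: level is first set to 16, then reassigned to 64.
Step 2: g() is called after the reassignment, so it looks up the current global level = 64.
Step 3: result = 64

The answer is 64.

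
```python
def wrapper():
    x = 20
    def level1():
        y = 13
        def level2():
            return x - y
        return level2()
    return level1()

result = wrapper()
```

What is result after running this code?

Step 1: x = 20 in wrapper. y = 13 in level1.
Step 2: level2() reads x = 20 and y = 13 from enclosing scopes.
Step 3: result = 20 - 13 = 7

The answer is 7.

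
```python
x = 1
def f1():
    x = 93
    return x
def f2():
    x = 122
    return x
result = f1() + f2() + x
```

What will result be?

Step 1: Each function shadows global x with its own local.
Step 2: f1() returns 93, f2() returns 122.
Step 3: Global x = 1 is unchanged. result = 93 + 122 + 1 = 216

The answer is 216.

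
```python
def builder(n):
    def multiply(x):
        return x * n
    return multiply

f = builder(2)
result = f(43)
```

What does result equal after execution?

Step 1: builder(2) returns multiply closure with n = 2.
Step 2: f(43) computes 43 * 2 = 86.
Step 3: result = 86

The answer is 86.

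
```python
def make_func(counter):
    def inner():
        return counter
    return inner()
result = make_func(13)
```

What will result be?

Step 1: make_func(13) binds parameter counter = 13.
Step 2: inner() looks up counter in enclosing scope and finds the parameter counter = 13.
Step 3: result = 13

The answer is 13.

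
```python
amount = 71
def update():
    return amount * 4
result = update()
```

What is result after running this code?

Step 1: amount = 71 is defined globally.
Step 2: update() looks up amount from global scope = 71, then computes 71 * 4 = 284.
Step 3: result = 284

The answer is 284.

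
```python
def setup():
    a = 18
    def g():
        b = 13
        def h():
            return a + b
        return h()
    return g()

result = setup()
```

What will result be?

Step 1: setup() defines a = 18. g() defines b = 13.
Step 2: h() accesses both from enclosing scopes: a = 18, b = 13.
Step 3: result = 18 + 13 = 31

The answer is 31.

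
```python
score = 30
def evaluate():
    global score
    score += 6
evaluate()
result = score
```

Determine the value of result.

Step 1: score = 30 globally.
Step 2: evaluate() modifies global score: score += 6 = 36.
Step 3: result = 36

The answer is 36.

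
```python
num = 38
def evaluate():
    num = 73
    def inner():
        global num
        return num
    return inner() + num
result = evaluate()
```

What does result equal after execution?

Step 1: Global num = 38. evaluate() shadows with local num = 73.
Step 2: inner() uses global keyword, so inner() returns global num = 38.
Step 3: evaluate() returns 38 + 73 = 111

The answer is 111.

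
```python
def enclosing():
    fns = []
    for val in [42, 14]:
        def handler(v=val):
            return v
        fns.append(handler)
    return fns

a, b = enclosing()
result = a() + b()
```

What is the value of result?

Step 1: Default argument v=val captures val at each iteration.
Step 2: a() returns 42 (captured at first iteration), b() returns 14 (captured at second).
Step 3: result = 42 + 14 = 56

The answer is 56.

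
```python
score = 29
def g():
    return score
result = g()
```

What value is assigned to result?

Step 1: score = 29 is defined in the global scope.
Step 2: g() looks up score. No local score exists, so Python checks the global scope via LEGB rule and finds score = 29.
Step 3: result = 29

The answer is 29.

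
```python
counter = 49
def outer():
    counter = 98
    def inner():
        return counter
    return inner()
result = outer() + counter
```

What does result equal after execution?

Step 1: Global counter = 49. outer() shadows with counter = 98.
Step 2: inner() returns enclosing counter = 98. outer() = 98.
Step 3: result = 98 + global counter (49) = 147

The answer is 147.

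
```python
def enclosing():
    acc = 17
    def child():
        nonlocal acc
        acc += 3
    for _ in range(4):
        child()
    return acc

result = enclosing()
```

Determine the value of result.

Step 1: acc = 17.
Step 2: child() is called 4 times in a loop, each adding 3 via nonlocal.
Step 3: acc = 17 + 3 * 4 = 29

The answer is 29.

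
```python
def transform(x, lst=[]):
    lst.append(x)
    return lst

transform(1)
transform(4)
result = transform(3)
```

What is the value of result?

Step 1: Mutable default argument gotcha! The list [] is created once.
Step 2: Each call appends to the SAME list: [1], [1, 4], [1, 4, 3].
Step 3: result = [1, 4, 3]

The answer is [1, 4, 3].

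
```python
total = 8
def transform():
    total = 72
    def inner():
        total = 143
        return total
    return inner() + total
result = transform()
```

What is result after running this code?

Step 1: transform() has local total = 72. inner() has local total = 143.
Step 2: inner() returns its local total = 143.
Step 3: transform() returns 143 + its own total (72) = 215

The answer is 215.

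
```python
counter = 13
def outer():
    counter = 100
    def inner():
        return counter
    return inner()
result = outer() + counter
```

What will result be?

Step 1: Global counter = 13. outer() shadows with counter = 100.
Step 2: inner() returns enclosing counter = 100. outer() = 100.
Step 3: result = 100 + global counter (13) = 113

The answer is 113.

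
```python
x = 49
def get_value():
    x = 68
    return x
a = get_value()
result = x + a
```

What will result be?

Step 1: Global x = 49. get_value() returns local x = 68.
Step 2: a = 68. Global x still = 49.
Step 3: result = 49 + 68 = 117

The answer is 117.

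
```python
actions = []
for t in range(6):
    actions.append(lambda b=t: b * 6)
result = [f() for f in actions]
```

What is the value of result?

Step 1: Default arg b=t captures t at each iteration.
Step 2: actions[k] has b defaulting to k, returns k * 6.
Step 3: result = [0, 6, 12, 18, 24, 30]

The answer is [0, 6, 12, 18, 24, 30].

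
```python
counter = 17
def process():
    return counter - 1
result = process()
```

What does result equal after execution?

Step 1: counter = 17 is defined globally.
Step 2: process() looks up counter from global scope = 17, then computes 17 - 1 = 16.
Step 3: result = 16

The answer is 16.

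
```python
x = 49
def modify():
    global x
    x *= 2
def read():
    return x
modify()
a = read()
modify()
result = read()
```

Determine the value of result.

Step 1: x = 49.
Step 2: First modify(): x = 49 * 2 = 98.
Step 3: Second modify(): x = 98 * 2 = 196.
Step 4: read() returns 196

The answer is 196.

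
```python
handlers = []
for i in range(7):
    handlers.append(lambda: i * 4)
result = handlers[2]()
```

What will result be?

Step 1: All lambdas reference the same variable i (late binding).
Step 2: After the loop, i = 6. Every lambda returns i * 4.
Step 3: handlers[2]() = 6 * 4 = 24

The answer is 24.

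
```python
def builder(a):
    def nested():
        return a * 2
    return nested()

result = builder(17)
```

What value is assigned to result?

Step 1: builder(17) binds parameter a = 17.
Step 2: nested() accesses a = 17 from enclosing scope.
Step 3: result = 17 * 2 = 34

The answer is 34.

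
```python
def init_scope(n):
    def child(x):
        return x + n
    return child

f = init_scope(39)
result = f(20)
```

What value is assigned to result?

Step 1: init_scope(39) creates a closure that captures n = 39.
Step 2: f(20) calls the closure with x = 20, returning 20 + 39 = 59.
Step 3: result = 59

The answer is 59.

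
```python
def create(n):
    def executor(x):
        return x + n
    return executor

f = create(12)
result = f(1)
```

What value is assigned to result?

Step 1: create(12) creates a closure that captures n = 12.
Step 2: f(1) calls the closure with x = 1, returning 1 + 12 = 13.
Step 3: result = 13

The answer is 13.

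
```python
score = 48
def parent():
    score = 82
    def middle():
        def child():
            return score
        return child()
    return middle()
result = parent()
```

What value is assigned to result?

Step 1: parent() defines score = 82. middle() and child() have no local score.
Step 2: child() checks local (none), enclosing middle() (none), enclosing parent() and finds score = 82.
Step 3: result = 82

The answer is 82.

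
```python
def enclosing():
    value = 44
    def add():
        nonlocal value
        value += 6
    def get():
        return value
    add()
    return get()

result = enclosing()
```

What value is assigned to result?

Step 1: value = 44. add() modifies it via nonlocal, get() reads it.
Step 2: add() makes value = 44 + 6 = 50.
Step 3: get() returns 50. result = 50

The answer is 50.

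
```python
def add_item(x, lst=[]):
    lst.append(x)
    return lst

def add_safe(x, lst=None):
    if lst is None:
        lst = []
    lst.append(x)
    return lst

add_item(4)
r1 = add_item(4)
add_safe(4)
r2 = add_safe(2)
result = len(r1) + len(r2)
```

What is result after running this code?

Step 1: add_item shares mutable default: after 2 calls, lst = [4, 4], len = 2.
Step 2: add_safe creates fresh list each time: r2 = [2], len = 1.
Step 3: result = 2 + 1 = 3

The answer is 3.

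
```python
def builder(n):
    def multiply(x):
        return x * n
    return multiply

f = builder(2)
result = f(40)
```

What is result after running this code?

Step 1: builder(2) returns multiply closure with n = 2.
Step 2: f(40) computes 40 * 2 = 80.
Step 3: result = 80

The answer is 80.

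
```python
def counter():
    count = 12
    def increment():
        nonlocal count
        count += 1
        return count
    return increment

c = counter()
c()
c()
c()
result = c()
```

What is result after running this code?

Step 1: counter() creates closure with count = 12.
Step 2: Each c() call increments count via nonlocal. After 4 calls: 12 + 4 = 16.
Step 3: result = 16

The answer is 16.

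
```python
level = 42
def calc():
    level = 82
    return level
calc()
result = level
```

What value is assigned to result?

Step 1: level = 42 globally.
Step 2: calc() creates a LOCAL level = 82 (no global keyword!).
Step 3: The global level is unchanged. result = 42

The answer is 42.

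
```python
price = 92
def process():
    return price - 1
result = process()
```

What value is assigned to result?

Step 1: price = 92 is defined globally.
Step 2: process() looks up price from global scope = 92, then computes 92 - 1 = 91.
Step 3: result = 91

The answer is 91.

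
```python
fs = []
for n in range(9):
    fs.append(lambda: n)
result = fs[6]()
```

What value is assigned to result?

Step 1: The loop creates 9 lambdas, all referencing the same variable n.
Step 2: After the loop, n = 8 (final value).
Step 3: fs[6]() looks up n at call time and finds 8. This is the late binding gotcha. result = 8

The answer is 8.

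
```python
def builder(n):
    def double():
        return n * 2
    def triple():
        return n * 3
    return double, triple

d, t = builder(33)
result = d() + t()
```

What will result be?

Step 1: Both closures capture the same n = 33.
Step 2: d() = 33 * 2 = 66, t() = 33 * 3 = 99.
Step 3: result = 66 + 99 = 165

The answer is 165.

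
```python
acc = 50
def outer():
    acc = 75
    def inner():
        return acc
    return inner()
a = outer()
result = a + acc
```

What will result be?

Step 1: outer() has local acc = 75. inner() reads from enclosing.
Step 2: outer() returns 75. Global acc = 50 unchanged.
Step 3: result = 75 + 50 = 125

The answer is 125.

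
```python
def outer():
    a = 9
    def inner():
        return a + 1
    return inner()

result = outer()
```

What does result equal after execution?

Step 1: outer() defines a = 9.
Step 2: inner() reads a = 9 from enclosing scope, returns 9 + 1 = 10.
Step 3: result = 10

The answer is 10.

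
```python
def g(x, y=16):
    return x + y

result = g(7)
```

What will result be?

Step 1: g(7) uses default y = 16.
Step 2: Returns 7 + 16 = 23.
Step 3: result = 23

The answer is 23.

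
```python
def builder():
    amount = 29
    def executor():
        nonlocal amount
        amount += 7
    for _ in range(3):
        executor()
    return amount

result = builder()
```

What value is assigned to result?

Step 1: amount = 29.
Step 2: executor() is called 3 times in a loop, each adding 7 via nonlocal.
Step 3: amount = 29 + 7 * 3 = 50

The answer is 50.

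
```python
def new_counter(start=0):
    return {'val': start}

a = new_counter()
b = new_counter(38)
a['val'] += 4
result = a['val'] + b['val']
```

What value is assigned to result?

Step 1: new_counter() returns a new dict each call (immutable default 0).
Step 2: a = {'val': 0}, b = {'val': 38}.
Step 3: a['val'] += 4 = 4. result = 4 + 38 = 42

The answer is 42.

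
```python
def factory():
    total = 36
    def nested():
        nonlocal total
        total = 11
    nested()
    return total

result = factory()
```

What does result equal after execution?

Step 1: factory() sets total = 36.
Step 2: nested() uses nonlocal to reassign total = 11.
Step 3: result = 11

The answer is 11.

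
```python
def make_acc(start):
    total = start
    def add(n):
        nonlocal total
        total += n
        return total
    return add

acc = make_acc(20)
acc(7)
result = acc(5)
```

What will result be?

Step 1: make_acc(20) creates closure with total = 20.
Step 2: First acc(7): total = 20 + 7 = 27.
Step 3: Second acc(5): total = 27 + 5 = 32. result = 32

The answer is 32.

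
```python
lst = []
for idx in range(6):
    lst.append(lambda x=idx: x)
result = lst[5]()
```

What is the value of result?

Step 1: Default argument x=idx captures idx's value at each iteration.
Step 2: lst[5] captured x = 5 when idx was 5.
Step 3: result = 5

The answer is 5.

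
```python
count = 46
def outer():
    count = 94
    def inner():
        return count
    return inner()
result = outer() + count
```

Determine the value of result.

Step 1: Global count = 46. outer() shadows with count = 94.
Step 2: inner() returns enclosing count = 94. outer() = 94.
Step 3: result = 94 + global count (46) = 140

The answer is 140.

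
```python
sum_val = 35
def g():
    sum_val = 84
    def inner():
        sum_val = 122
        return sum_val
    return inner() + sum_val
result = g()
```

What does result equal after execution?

Step 1: g() has local sum_val = 84. inner() has local sum_val = 122.
Step 2: inner() returns its local sum_val = 122.
Step 3: g() returns 122 + its own sum_val (84) = 206

The answer is 206.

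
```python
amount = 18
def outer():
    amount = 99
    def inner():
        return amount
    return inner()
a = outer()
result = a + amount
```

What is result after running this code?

Step 1: outer() has local amount = 99. inner() reads from enclosing.
Step 2: outer() returns 99. Global amount = 18 unchanged.
Step 3: result = 99 + 18 = 117

The answer is 117.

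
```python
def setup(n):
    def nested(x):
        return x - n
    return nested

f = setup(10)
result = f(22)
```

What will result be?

Step 1: setup(10) creates a closure capturing n = 10.
Step 2: f(22) computes 22 - 10 = 12.
Step 3: result = 12

The answer is 12.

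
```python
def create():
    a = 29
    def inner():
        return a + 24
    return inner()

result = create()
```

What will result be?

Step 1: create() defines a = 29.
Step 2: inner() reads a = 29 from enclosing scope, returns 29 + 24 = 53.
Step 3: result = 53

The answer is 53.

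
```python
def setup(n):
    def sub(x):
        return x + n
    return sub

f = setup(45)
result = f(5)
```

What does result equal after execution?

Step 1: setup(45) creates a closure that captures n = 45.
Step 2: f(5) calls the closure with x = 5, returning 5 + 45 = 50.
Step 3: result = 50

The answer is 50.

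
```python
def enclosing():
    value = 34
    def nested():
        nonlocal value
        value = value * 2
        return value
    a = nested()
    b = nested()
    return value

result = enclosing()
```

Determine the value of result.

Step 1: value starts at 34.
Step 2: First nested(): value = 34 * 2 = 68.
Step 3: Second nested(): value = 68 * 2 = 136.
Step 4: result = 136

The answer is 136.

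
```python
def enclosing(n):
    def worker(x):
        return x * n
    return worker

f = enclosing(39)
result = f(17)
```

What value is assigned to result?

Step 1: enclosing(39) creates a closure capturing n = 39.
Step 2: f(17) computes 17 * 39 = 663.
Step 3: result = 663

The answer is 663.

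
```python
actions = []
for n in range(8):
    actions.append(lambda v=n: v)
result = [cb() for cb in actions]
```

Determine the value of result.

Step 1: Default arg v=n captures n at each iteration.
Step 2: Each lambda has its own default: 0, 1, ..., 7.
Step 3: result = [0, 1, 2, 3, 4, 5, 6, 7]

The answer is [0, 1, 2, 3, 4, 5, 6, 7].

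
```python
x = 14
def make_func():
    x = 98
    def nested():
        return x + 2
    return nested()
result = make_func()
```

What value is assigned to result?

Step 1: make_func() shadows global x with x = 98.
Step 2: nested() finds x = 98 in enclosing scope, computes 98 + 2 = 100.
Step 3: result = 100

The answer is 100.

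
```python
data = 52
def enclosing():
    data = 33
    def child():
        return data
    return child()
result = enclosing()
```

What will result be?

Step 1: data = 52 globally, but enclosing() defines data = 33 locally.
Step 2: child() looks up data. Not in local scope, so checks enclosing scope (enclosing) and finds data = 33.
Step 3: result = 33

The answer is 33.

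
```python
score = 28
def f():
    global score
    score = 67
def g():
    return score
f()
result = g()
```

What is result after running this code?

Step 1: score = 28.
Step 2: f() sets global score = 67.
Step 3: g() reads global score = 67. result = 67

The answer is 67.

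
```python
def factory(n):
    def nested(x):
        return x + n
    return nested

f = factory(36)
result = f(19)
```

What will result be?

Step 1: factory(36) creates a closure that captures n = 36.
Step 2: f(19) calls the closure with x = 19, returning 19 + 36 = 55.
Step 3: result = 55

The answer is 55.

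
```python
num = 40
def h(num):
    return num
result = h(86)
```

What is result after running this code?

Step 1: Global num = 40.
Step 2: h(86) takes parameter num = 86, which shadows the global.
Step 3: result = 86

The answer is 86.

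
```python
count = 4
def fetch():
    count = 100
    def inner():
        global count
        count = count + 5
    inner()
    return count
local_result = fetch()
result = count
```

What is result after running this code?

Step 1: Global count = 4. fetch() creates local count = 100.
Step 2: inner() declares global count and adds 5: global count = 4 + 5 = 9.
Step 3: fetch() returns its local count = 100 (unaffected by inner).
Step 4: result = global count = 9

The answer is 9.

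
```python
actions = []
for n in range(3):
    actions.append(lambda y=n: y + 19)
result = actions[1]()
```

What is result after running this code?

Step 1: Default argument y=n captures n's value at definition time.
Step 2: actions[1] was defined when n = 1, so y defaults to 1.
Step 3: result = 1 + 19 = 20 (default arg fixes the late binding issue)

The answer is 20.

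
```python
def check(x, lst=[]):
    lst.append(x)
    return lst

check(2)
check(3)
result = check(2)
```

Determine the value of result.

Step 1: Mutable default argument gotcha! The list [] is created once.
Step 2: Each call appends to the SAME list: [2], [2, 3], [2, 3, 2].
Step 3: result = [2, 3, 2]

The answer is [2, 3, 2].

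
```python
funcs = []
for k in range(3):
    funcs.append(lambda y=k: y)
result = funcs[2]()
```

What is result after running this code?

Step 1: Default argument y=k captures k's value at each iteration.
Step 2: funcs[2] captured y = 2 when k was 2.
Step 3: result = 2

The answer is 2.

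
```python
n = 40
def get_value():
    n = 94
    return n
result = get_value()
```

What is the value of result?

Step 1: Global n = 40.
Step 2: get_value() creates local n = 94, shadowing the global.
Step 3: Returns local n = 94. result = 94

The answer is 94.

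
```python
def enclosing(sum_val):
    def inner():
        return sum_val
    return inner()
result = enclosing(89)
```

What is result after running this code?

Step 1: enclosing(89) binds parameter sum_val = 89.
Step 2: inner() looks up sum_val in enclosing scope and finds the parameter sum_val = 89.
Step 3: result = 89

The answer is 89.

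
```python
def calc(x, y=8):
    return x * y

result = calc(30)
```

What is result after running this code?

Step 1: calc(30) uses default y = 8.
Step 2: Returns 30 * 8 = 240.
Step 3: result = 240

The answer is 240.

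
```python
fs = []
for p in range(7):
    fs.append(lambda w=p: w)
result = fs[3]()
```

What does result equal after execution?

Step 1: Default argument w=p captures p's value at each iteration.
Step 2: fs[3] captured w = 3 when p was 3.
Step 3: result = 3

The answer is 3.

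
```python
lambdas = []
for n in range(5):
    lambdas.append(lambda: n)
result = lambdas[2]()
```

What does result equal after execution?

Step 1: The loop creates 5 lambdas, all referencing the same variable n.
Step 2: After the loop, n = 4 (final value).
Step 3: lambdas[2]() looks up n at call time and finds 4. This is the late binding gotcha. result = 4

The answer is 4.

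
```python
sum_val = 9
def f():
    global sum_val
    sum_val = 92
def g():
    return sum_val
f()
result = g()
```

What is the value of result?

Step 1: sum_val = 9.
Step 2: f() sets global sum_val = 92.
Step 3: g() reads global sum_val = 92. result = 92

The answer is 92.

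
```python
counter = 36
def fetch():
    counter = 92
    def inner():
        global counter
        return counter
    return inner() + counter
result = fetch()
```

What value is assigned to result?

Step 1: Global counter = 36. fetch() shadows with local counter = 92.
Step 2: inner() uses global keyword, so inner() returns global counter = 36.
Step 3: fetch() returns 36 + 92 = 128

The answer is 128.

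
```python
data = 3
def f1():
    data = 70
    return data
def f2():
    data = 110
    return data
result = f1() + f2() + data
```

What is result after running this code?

Step 1: Each function shadows global data with its own local.
Step 2: f1() returns 70, f2() returns 110.
Step 3: Global data = 3 is unchanged. result = 70 + 110 + 3 = 183

The answer is 183.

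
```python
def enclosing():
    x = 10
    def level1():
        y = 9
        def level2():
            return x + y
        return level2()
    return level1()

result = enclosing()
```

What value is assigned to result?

Step 1: x = 10 in enclosing. y = 9 in level1.
Step 2: level2() reads x = 10 and y = 9 from enclosing scopes.
Step 3: result = 10 + 9 = 19

The answer is 19.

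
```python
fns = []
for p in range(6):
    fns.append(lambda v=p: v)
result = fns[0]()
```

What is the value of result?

Step 1: Default argument v=p captures p's value at each iteration.
Step 2: fns[0] captured v = 0 when p was 0.
Step 3: result = 0

The answer is 0.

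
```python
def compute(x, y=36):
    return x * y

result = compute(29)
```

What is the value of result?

Step 1: compute(29) uses default y = 36.
Step 2: Returns 29 * 36 = 1044.
Step 3: result = 1044

The answer is 1044.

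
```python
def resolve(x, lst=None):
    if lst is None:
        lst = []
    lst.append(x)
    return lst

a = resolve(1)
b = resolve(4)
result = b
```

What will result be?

Step 1: None default with guard creates a NEW list each call.
Step 2: a = [1] (fresh list). b = [4] (another fresh list).
Step 3: result = [4] (this is the fix for mutable default)

The answer is [4].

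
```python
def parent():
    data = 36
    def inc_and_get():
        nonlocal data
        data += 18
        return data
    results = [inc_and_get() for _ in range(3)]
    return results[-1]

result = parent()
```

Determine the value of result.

Step 1: data = 36.
Step 2: Three calls to inc_and_get(), each adding 18.
Step 3: Last value = 36 + 18 * 3 = 90

The answer is 90.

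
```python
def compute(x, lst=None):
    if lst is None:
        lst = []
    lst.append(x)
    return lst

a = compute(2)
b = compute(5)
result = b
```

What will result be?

Step 1: None default with guard creates a NEW list each call.
Step 2: a = [2] (fresh list). b = [5] (another fresh list).
Step 3: result = [5] (this is the fix for mutable default)

The answer is [5].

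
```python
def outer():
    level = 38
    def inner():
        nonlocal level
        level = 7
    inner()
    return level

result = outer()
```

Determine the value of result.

Step 1: outer() sets level = 38.
Step 2: inner() uses nonlocal to reassign level = 7.
Step 3: result = 7

The answer is 7.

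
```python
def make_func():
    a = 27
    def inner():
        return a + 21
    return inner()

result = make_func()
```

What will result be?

Step 1: make_func() defines a = 27.
Step 2: inner() reads a = 27 from enclosing scope, returns 27 + 21 = 48.
Step 3: result = 48

The answer is 48.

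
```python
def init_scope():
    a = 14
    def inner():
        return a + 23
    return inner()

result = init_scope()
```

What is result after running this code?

Step 1: init_scope() defines a = 14.
Step 2: inner() reads a = 14 from enclosing scope, returns 14 + 23 = 37.
Step 3: result = 37

The answer is 37.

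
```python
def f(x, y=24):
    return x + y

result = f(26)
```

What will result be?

Step 1: f(26) uses default y = 24.
Step 2: Returns 26 + 24 = 50.
Step 3: result = 50

The answer is 50.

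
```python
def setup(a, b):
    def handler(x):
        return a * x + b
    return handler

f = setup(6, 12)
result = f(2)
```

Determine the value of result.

Step 1: setup(6, 12) captures a = 6, b = 12.
Step 2: f(2) computes 6 * 2 + 12 = 24.
Step 3: result = 24

The answer is 24.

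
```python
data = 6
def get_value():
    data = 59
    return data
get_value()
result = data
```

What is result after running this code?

Step 1: data = 6 globally.
Step 2: get_value() creates a LOCAL data = 59 (no global keyword!).
Step 3: The global data is unchanged. result = 6

The answer is 6.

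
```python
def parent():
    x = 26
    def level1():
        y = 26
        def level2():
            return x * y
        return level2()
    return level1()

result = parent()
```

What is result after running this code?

Step 1: x = 26 in parent. y = 26 in level1.
Step 2: level2() reads x = 26 and y = 26 from enclosing scopes.
Step 3: result = 26 * 26 = 676

The answer is 676.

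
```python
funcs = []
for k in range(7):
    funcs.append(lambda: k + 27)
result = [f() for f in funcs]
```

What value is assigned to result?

Step 1: All lambdas capture k by reference. After the loop, k = 6.
Step 2: Each call returns 6 + 27 = 33.
Step 3: result = [33, 33, 33, 33, 33, 33, 33]

The answer is [33, 33, 33, 33, 33, 33, 33].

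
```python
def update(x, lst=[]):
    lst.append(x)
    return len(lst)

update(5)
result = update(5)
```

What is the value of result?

Step 1: Mutable default list persists between calls.
Step 2: First call: lst = [5], len = 1. Second call: lst = [5, 5], len = 2.
Step 3: result = 2

The answer is 2.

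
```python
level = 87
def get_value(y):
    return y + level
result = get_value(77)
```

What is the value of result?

Step 1: level = 87 is defined globally.
Step 2: get_value(77) uses parameter y = 77 and looks up level from global scope = 87.
Step 3: result = 77 + 87 = 164

The answer is 164.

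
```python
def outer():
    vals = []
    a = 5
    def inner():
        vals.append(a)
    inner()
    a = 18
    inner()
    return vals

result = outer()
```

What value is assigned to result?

Step 1: a = 5. inner() appends current a to vals.
Step 2: First inner(): appends 5. Then a = 18.
Step 3: Second inner(): appends 18 (closure sees updated a). result = [5, 18]

The answer is [5, 18].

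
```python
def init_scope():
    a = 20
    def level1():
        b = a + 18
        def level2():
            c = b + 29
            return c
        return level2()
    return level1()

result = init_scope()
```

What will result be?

Step 1: a = 20. b = a + 18 = 38.
Step 2: c = b + 29 = 38 + 29 = 67.
Step 3: result = 67

The answer is 67.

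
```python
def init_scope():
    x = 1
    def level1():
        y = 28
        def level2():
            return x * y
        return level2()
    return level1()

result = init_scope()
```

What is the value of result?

Step 1: x = 1 in init_scope. y = 28 in level1.
Step 2: level2() reads x = 1 and y = 28 from enclosing scopes.
Step 3: result = 1 * 28 = 28

The answer is 28.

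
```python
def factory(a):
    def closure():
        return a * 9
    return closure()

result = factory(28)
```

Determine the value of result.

Step 1: factory(28) binds parameter a = 28.
Step 2: closure() accesses a = 28 from enclosing scope.
Step 3: result = 28 * 9 = 252

The answer is 252.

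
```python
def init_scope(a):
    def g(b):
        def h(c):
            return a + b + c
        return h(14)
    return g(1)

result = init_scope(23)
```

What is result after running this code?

Step 1: a = 23, b = 1, c = 14 across three nested scopes.
Step 2: h() accesses all three via LEGB rule.
Step 3: result = 23 + 1 + 14 = 38

The answer is 38.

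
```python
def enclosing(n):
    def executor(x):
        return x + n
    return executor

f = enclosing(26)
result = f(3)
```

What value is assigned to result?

Step 1: enclosing(26) creates a closure that captures n = 26.
Step 2: f(3) calls the closure with x = 3, returning 3 + 26 = 29.
Step 3: result = 29

The answer is 29.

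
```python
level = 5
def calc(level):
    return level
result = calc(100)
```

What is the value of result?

Step 1: Global level = 5.
Step 2: calc(100) takes parameter level = 100, which shadows the global.
Step 3: result = 100

The answer is 100.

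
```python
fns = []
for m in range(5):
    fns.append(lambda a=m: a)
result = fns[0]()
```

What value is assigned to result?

Step 1: Default argument a=m captures m's value at each iteration.
Step 2: fns[0] captured a = 0 when m was 0.
Step 3: result = 0

The answer is 0.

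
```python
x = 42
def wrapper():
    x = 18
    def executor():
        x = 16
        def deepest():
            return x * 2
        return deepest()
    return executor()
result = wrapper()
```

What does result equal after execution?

Step 1: deepest() looks up x through LEGB: not local, finds x = 16 in enclosing executor().
Step 2: Returns 16 * 2 = 32.
Step 3: result = 32

The answer is 32.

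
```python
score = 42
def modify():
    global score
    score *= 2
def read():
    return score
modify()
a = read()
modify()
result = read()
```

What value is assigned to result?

Step 1: score = 42.
Step 2: First modify(): score = 42 * 2 = 84.
Step 3: Second modify(): score = 84 * 2 = 168.
Step 4: read() returns 168

The answer is 168.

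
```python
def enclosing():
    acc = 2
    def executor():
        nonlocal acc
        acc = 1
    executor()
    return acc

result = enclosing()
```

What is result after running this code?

Step 1: enclosing() sets acc = 2.
Step 2: executor() uses nonlocal to reassign acc = 1.
Step 3: result = 1

The answer is 1.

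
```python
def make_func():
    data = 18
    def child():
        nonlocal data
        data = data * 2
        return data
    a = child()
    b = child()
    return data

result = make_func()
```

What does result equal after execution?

Step 1: data starts at 18.
Step 2: First child(): data = 18 * 2 = 36.
Step 3: Second child(): data = 36 * 2 = 72.
Step 4: result = 72

The answer is 72.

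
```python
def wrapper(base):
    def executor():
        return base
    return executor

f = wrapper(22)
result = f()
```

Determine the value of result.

Step 1: wrapper(22) creates closure capturing base = 22.
Step 2: f() returns the captured base = 22.
Step 3: result = 22

The answer is 22.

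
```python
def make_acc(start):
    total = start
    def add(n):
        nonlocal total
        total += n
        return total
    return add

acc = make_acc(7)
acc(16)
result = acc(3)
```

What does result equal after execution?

Step 1: make_acc(7) creates closure with total = 7.
Step 2: First acc(16): total = 7 + 16 = 23.
Step 3: Second acc(3): total = 23 + 3 = 26. result = 26

The answer is 26.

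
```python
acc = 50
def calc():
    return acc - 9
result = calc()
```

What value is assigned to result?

Step 1: acc = 50 is defined globally.
Step 2: calc() looks up acc from global scope = 50, then computes 50 - 9 = 41.
Step 3: result = 41

The answer is 41.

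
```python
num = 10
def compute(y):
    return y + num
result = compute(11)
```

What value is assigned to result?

Step 1: num = 10 is defined globally.
Step 2: compute(11) uses parameter y = 11 and looks up num from global scope = 10.
Step 3: result = 11 + 10 = 21

The answer is 21.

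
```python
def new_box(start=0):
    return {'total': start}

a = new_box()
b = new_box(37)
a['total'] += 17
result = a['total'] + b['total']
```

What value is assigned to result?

Step 1: new_box() returns a new dict each call (immutable default 0).
Step 2: a = {'total': 0}, b = {'total': 37}.
Step 3: a['total'] += 17 = 17. result = 17 + 37 = 54

The answer is 54.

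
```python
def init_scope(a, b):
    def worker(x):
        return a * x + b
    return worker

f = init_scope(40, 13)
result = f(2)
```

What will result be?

Step 1: init_scope(40, 13) captures a = 40, b = 13.
Step 2: f(2) computes 40 * 2 + 13 = 93.
Step 3: result = 93

The answer is 93.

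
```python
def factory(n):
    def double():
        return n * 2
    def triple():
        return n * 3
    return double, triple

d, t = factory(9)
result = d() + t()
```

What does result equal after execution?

Step 1: Both closures capture the same n = 9.
Step 2: d() = 9 * 2 = 18, t() = 9 * 3 = 27.
Step 3: result = 18 + 27 = 45

The answer is 45.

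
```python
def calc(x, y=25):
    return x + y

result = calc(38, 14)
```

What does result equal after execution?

Step 1: calc(38, 14) overrides default y with 14.
Step 2: Returns 38 + 14 = 52.
Step 3: result = 52

The answer is 52.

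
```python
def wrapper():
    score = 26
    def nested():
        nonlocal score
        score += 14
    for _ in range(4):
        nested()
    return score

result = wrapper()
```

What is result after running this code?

Step 1: score = 26.
Step 2: nested() is called 4 times in a loop, each adding 14 via nonlocal.
Step 3: score = 26 + 14 * 4 = 82

The answer is 82.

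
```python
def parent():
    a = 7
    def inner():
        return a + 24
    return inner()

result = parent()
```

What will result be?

Step 1: parent() defines a = 7.
Step 2: inner() reads a = 7 from enclosing scope, returns 7 + 24 = 31.
Step 3: result = 31

The answer is 31.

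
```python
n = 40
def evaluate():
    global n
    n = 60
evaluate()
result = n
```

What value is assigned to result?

Step 1: n = 40 globally.
Step 2: evaluate() declares global n and sets it to 60.
Step 3: After evaluate(), global n = 60. result = 60

The answer is 60.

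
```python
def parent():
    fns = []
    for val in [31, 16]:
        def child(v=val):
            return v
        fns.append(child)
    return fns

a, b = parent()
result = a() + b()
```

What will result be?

Step 1: Default argument v=val captures val at each iteration.
Step 2: a() returns 31 (captured at first iteration), b() returns 16 (captured at second).
Step 3: result = 31 + 16 = 47

The answer is 47.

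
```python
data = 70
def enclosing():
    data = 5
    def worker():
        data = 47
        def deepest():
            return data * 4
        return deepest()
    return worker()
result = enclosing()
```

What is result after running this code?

Step 1: deepest() looks up data through LEGB: not local, finds data = 47 in enclosing worker().
Step 2: Returns 47 * 4 = 188.
Step 3: result = 188

The answer is 188.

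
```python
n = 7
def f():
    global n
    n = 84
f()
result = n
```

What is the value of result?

Step 1: n = 7 globally.
Step 2: f() declares global n and sets it to 84.
Step 3: After f(), global n = 84. result = 84

The answer is 84.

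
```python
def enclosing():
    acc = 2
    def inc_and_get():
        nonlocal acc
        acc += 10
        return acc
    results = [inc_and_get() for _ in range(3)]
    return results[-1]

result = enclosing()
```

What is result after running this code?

Step 1: acc = 2.
Step 2: Three calls to inc_and_get(), each adding 10.
Step 3: Last value = 2 + 10 * 3 = 32

The answer is 32.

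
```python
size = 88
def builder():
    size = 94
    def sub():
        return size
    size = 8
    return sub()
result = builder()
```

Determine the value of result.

Step 1: builder() sets size = 94, then later size = 8.
Step 2: sub() is called after size is reassigned to 8. Closures capture variables by reference, not by value.
Step 3: result = 8

The answer is 8.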